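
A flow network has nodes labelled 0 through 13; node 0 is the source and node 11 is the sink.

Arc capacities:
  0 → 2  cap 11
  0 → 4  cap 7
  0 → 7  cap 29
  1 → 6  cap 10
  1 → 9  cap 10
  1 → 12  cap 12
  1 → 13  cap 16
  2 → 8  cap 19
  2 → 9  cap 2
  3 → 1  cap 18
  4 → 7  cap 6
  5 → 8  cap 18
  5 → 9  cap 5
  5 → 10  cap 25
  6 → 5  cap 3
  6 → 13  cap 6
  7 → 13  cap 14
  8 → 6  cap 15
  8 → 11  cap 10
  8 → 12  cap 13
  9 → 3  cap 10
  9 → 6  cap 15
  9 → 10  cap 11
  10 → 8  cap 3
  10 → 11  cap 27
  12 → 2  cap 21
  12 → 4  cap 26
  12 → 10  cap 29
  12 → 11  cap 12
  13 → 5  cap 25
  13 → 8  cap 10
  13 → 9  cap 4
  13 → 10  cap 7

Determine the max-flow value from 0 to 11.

augment #1: 0→2→8→11 bottleneck 10, total now 10
augment #2: 0→2→8→12→11 bottleneck 1, total now 11
augment #3: 0→7→13→10→11 bottleneck 7, total now 18
augment #4: 0→7→13→5→10→11 bottleneck 7, total now 25

Maximum flow value: 25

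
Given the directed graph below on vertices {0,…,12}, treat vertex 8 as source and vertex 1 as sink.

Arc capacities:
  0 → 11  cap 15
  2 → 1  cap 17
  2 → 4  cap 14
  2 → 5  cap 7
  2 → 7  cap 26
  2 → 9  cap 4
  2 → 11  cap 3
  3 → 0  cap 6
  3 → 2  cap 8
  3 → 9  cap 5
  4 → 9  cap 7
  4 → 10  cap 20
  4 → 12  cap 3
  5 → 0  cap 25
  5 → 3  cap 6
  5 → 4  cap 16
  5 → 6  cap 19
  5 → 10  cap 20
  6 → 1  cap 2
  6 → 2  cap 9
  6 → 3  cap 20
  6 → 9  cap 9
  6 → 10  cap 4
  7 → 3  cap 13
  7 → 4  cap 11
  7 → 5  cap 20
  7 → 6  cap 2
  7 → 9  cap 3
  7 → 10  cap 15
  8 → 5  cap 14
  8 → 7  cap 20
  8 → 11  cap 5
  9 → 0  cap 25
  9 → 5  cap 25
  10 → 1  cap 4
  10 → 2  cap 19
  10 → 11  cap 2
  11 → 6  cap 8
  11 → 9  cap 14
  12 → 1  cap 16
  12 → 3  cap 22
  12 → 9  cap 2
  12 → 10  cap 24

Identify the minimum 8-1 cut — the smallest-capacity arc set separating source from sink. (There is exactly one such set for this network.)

augment #1: 8→5→6→1 push 2
augment #2: 8→5→10→1 push 4
augment #3: 8→5→3→2→1 push 6
augment #4: 8→5→4→12→1 push 2
augment #5: 8→7→3→2→1 push 2
augment #6: 8→7→4→12→1 push 1
augment #7: 8→7→6→2→1 push 2
augment #8: 8→7→10→2→1 push 7
max flow = 26; residual-reachable set from 8 gives S-side
cut edges (S→T): {(2,1), (4,12), (6,1), (10,1)} total cap 26

Min-cut arcs: {(2,1), (4,12), (6,1), (10,1)} (total capacity 26)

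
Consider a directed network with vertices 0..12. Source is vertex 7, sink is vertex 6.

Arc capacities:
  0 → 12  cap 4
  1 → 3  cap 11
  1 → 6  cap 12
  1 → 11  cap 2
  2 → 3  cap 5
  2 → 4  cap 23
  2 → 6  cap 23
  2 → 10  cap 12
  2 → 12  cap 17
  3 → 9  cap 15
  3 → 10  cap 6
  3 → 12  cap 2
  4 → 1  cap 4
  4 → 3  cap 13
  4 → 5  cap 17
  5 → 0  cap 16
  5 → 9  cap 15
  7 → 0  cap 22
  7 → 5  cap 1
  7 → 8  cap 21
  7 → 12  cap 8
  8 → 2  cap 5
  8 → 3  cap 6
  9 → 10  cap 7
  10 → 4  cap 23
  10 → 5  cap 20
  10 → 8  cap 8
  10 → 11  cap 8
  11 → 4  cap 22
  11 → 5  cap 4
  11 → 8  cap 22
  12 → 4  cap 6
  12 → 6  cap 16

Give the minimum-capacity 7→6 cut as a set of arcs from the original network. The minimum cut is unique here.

Min-cut arcs: {(0,12), (3,12), (4,1), (7,12), (8,2)} (total capacity 23)

augment #1: 7→12→6 push 8
augment #2: 7→0→12→6 push 4
augment #3: 7→8→2→6 push 5
augment #4: 7→8→3→12→6 push 2
augment #5: 7→5→9→10→4→1→6 push 1
augment #6: 7→8→3→10→4→1→6 push 3
max flow = 23; residual-reachable set from 7 gives S-side
cut edges (S→T): {(0,12), (3,12), (4,1), (7,12), (8,2)} total cap 23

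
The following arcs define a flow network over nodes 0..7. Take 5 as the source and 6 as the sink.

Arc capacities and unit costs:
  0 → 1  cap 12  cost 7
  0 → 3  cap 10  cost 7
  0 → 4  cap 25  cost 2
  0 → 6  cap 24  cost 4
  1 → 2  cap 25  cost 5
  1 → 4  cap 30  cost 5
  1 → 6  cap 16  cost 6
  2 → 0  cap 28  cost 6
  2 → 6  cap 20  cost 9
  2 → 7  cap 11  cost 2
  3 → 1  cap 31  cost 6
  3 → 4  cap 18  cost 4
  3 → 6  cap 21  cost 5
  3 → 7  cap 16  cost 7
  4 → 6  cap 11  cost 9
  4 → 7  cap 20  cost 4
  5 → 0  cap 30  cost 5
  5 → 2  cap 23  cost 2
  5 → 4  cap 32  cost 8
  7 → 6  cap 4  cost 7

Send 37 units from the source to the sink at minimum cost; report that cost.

shortest-cost path #1: 5→0→6 push 24 @ unit cost 9 (adds 216)
shortest-cost path #2: 5→2→6 push 13 @ unit cost 11 (adds 143)
total cost = 359

Minimum cost for 37 units: 359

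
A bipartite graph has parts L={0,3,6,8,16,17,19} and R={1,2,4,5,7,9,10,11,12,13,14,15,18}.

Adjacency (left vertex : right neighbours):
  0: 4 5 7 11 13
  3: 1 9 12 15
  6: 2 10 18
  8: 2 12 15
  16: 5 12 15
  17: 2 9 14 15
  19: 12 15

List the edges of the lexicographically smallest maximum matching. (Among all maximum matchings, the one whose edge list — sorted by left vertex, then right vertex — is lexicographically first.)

|M| = 7 (so the lex-smallest maximum matching has 7 edges)
process left vertices in ascending order; for each, take the smallest-labelled available neighbour that still permits 7 edges overall, or leave it unmatched if none does
lex-smallest matching: {0-4, 3-1, 6-2, 8-12, 16-5, 17-9, 19-15}

Lex-smallest maximum matching: {(0,4), (3,1), (6,2), (8,12), (16,5), (17,9), (19,15)}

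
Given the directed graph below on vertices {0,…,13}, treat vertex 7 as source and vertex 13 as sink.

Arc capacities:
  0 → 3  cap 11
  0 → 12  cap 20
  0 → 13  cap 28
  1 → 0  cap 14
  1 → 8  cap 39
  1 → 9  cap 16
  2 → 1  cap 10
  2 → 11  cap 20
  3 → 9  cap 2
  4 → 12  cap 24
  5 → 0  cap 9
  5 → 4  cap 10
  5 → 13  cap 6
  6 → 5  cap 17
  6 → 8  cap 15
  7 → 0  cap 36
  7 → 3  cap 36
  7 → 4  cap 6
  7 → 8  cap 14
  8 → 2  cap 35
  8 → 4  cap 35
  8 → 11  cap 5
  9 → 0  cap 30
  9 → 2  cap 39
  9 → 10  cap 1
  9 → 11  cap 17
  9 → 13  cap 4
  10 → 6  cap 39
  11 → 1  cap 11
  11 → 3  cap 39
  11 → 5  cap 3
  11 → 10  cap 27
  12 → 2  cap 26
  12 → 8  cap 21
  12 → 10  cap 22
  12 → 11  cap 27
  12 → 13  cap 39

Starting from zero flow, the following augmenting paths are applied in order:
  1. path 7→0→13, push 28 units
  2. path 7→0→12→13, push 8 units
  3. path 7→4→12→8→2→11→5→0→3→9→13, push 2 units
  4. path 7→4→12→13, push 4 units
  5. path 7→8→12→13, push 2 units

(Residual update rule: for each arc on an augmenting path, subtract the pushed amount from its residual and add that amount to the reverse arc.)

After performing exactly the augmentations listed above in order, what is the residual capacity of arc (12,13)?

after path 1 (7→0→13, push 28): res(12,13)=39
after path 2 (7→0→12→13, push 8): res(12,13)=31
after path 3 (7→4→12→8→2→11→5→0→3→9→13, push 2): res(12,13)=31
after path 4 (7→4→12→13, push 4): res(12,13)=27
after path 5 (7→8→12→13, push 2): res(12,13)=25

Residual capacity of (12,13): 25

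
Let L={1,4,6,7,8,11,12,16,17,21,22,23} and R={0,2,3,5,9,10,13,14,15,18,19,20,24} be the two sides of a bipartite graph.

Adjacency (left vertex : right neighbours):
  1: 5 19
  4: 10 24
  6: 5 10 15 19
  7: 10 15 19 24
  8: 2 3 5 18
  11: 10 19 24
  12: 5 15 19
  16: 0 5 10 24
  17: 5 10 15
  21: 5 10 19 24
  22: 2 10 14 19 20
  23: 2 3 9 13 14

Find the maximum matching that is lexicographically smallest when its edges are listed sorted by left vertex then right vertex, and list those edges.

|M| = 9 (so the lex-smallest maximum matching has 9 edges)
process left vertices in ascending order; for each, take the smallest-labelled available neighbour that still permits 9 edges overall, or leave it unmatched if none does
lex-smallest matching: {1-5, 4-10, 6-15, 7-19, 8-2, 11-24, 16-0, 22-14, 23-3}

Lex-smallest maximum matching: {(1,5), (4,10), (6,15), (7,19), (8,2), (11,24), (16,0), (22,14), (23,3)}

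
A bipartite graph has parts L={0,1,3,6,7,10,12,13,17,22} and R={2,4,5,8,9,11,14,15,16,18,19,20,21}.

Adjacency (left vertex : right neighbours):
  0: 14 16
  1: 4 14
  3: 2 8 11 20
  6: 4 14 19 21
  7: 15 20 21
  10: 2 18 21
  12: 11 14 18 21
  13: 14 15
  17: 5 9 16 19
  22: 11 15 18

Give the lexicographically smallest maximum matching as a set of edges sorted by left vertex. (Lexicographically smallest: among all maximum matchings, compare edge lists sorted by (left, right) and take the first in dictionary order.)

|M| = 10 (so the lex-smallest maximum matching has 10 edges)
process left vertices in ascending order; for each, take the smallest-labelled available neighbour that still permits 10 edges overall, or leave it unmatched if none does
lex-smallest matching: {0-14, 1-4, 3-2, 6-19, 7-20, 10-18, 12-21, 13-15, 17-5, 22-11}

Lex-smallest maximum matching: {(0,14), (1,4), (3,2), (6,19), (7,20), (10,18), (12,21), (13,15), (17,5), (22,11)}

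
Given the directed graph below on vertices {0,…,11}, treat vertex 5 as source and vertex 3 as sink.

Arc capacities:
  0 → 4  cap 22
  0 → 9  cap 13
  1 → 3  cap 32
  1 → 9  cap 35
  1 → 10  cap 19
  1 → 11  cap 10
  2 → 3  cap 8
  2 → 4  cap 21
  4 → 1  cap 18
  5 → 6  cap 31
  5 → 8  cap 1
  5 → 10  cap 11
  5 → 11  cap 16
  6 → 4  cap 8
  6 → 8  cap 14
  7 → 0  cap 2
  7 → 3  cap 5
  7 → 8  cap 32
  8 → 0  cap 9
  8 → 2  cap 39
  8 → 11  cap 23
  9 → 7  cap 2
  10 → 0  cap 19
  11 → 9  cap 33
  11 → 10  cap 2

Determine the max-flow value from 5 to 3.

Maximum flow value: 28

augment #1: 5→8→2→3 bottleneck 1, total now 1
augment #2: 5→6→4→1→3 bottleneck 8, total now 9
augment #3: 5→6→8→2→3 bottleneck 7, total now 16
augment #4: 5→11→9→7→3 bottleneck 2, total now 18
augment #5: 5→10→0→4→1→3 bottleneck 10, total now 28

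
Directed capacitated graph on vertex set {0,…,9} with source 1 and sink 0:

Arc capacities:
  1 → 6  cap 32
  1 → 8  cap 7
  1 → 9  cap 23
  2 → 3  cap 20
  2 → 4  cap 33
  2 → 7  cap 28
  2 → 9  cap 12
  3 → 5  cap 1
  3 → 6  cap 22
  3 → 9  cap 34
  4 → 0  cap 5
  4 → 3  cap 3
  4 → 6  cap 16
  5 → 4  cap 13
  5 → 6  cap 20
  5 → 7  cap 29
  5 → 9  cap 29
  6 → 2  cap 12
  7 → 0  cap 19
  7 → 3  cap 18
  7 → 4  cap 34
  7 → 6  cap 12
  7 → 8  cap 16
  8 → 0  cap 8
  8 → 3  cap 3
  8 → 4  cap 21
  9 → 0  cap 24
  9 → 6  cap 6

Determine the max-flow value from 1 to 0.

Maximum flow value: 42

augment #1: 1→8→0 bottleneck 7, total now 7
augment #2: 1→9→0 bottleneck 23, total now 30
augment #3: 1→6→2→4→0 bottleneck 5, total now 35
augment #4: 1→6→2→7→0 bottleneck 7, total now 42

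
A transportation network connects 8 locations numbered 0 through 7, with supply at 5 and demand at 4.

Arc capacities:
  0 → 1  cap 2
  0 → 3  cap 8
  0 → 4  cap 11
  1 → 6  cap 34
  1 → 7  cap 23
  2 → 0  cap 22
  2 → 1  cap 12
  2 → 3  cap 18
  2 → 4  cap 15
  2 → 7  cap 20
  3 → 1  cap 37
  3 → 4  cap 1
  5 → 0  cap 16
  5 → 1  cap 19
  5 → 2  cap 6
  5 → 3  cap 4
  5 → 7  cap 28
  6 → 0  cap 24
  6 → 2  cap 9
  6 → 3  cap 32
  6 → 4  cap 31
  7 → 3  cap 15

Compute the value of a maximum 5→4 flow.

Maximum flow value: 52

augment #1: 5→0→4 bottleneck 11, total now 11
augment #2: 5→2→4 bottleneck 6, total now 17
augment #3: 5→3→4 bottleneck 1, total now 18
augment #4: 5→1→6→4 bottleneck 19, total now 37
augment #5: 5→0→1→6→4 bottleneck 2, total now 39
augment #6: 5→3→1→6→4 bottleneck 3, total now 42
augment #7: 5→0→3→1→6→4 bottleneck 3, total now 45
augment #8: 5→7→3→1→6→4 bottleneck 4, total now 49
augment #9: 5→7→3→1→6→2→4 bottleneck 3, total now 52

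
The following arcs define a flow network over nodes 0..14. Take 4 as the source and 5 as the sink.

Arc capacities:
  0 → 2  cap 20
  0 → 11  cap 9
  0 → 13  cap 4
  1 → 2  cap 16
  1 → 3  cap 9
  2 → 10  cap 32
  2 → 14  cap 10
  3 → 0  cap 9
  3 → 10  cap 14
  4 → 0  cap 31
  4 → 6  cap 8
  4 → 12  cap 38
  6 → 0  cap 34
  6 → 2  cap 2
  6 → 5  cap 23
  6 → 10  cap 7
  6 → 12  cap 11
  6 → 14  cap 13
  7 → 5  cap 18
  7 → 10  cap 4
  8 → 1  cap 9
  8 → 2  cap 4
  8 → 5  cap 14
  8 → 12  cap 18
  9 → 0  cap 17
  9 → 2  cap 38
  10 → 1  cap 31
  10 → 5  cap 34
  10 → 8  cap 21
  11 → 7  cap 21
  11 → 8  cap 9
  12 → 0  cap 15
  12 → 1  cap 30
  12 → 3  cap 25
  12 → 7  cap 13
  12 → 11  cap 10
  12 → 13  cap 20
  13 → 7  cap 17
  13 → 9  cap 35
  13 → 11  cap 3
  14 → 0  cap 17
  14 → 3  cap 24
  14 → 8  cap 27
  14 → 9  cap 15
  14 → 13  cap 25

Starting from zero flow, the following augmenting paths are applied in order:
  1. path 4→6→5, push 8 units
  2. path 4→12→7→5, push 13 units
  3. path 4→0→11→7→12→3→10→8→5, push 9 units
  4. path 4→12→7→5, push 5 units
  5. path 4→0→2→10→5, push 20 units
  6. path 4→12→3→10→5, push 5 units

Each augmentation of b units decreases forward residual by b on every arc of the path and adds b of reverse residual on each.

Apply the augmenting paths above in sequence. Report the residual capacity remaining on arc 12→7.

Residual capacity of (12,7): 4

after path 1 (4→6→5, push 8): res(12,7)=13
after path 2 (4→12→7→5, push 13): res(12,7)=0
after path 3 (4→0→11→7→12→3→10→8→5, push 9): res(12,7)=9
after path 4 (4→12→7→5, push 5): res(12,7)=4
after path 5 (4→0→2→10→5, push 20): res(12,7)=4
after path 6 (4→12→3→10→5, push 5): res(12,7)=4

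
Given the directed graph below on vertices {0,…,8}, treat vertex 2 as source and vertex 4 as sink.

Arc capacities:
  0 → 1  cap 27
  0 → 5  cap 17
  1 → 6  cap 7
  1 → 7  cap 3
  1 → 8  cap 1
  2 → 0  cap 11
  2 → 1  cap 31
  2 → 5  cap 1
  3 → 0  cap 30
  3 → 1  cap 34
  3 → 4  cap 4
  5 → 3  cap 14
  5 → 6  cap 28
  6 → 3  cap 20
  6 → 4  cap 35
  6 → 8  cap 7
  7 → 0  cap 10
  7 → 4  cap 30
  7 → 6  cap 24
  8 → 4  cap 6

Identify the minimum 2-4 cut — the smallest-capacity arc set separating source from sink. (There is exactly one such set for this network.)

Min-cut arcs: {(1,6), (1,7), (1,8), (2,0), (2,5)} (total capacity 23)

augment #1: 2→1→6→4 push 7
augment #2: 2→1→7→4 push 3
augment #3: 2→1→8→4 push 1
augment #4: 2→5→3→4 push 1
augment #5: 2→0→5→3→4 push 3
augment #6: 2→0→5→6→4 push 8
max flow = 23; residual-reachable set from 2 gives S-side
cut edges (S→T): {(1,6), (1,7), (1,8), (2,0), (2,5)} total cap 23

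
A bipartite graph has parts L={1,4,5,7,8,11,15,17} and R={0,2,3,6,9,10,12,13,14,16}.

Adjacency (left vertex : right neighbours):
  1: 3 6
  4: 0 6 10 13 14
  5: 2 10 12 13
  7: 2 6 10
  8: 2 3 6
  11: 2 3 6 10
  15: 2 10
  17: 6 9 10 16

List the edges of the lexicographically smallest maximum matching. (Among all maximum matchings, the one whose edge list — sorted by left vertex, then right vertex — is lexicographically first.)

|M| = 7 (so the lex-smallest maximum matching has 7 edges)
process left vertices in ascending order; for each, take the smallest-labelled available neighbour that still permits 7 edges overall, or leave it unmatched if none does
lex-smallest matching: {1-3, 4-0, 5-12, 7-2, 8-6, 11-10, 17-9}

Lex-smallest maximum matching: {(1,3), (4,0), (5,12), (7,2), (8,6), (11,10), (17,9)}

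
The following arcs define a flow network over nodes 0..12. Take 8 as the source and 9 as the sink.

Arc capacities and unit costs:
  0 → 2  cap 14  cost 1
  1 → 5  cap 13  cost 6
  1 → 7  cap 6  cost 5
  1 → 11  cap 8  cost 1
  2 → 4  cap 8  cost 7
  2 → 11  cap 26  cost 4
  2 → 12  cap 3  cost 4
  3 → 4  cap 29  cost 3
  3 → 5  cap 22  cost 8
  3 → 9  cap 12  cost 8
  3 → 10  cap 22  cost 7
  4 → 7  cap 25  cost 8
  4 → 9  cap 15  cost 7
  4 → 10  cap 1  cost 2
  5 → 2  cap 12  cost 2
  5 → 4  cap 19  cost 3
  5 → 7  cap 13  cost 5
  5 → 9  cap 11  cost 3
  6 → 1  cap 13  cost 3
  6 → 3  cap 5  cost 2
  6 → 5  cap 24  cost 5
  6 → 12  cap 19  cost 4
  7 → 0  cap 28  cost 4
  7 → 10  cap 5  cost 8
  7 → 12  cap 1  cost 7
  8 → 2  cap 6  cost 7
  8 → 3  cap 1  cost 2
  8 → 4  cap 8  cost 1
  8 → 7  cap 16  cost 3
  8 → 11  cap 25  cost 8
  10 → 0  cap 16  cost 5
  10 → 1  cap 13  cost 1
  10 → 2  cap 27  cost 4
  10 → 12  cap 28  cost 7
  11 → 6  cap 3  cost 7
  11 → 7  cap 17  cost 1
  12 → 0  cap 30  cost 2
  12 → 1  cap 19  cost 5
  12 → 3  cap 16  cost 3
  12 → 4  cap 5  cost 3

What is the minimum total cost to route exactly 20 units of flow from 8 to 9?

shortest-cost path #1: 8→4→9 push 8 @ unit cost 8 (adds 64)
shortest-cost path #2: 8→3→9 push 1 @ unit cost 10 (adds 10)
shortest-cost path #3: 8→7→12→4→9 push 1 @ unit cost 20 (adds 20)
shortest-cost path #4: 8→2→4→9 push 6 @ unit cost 21 (adds 126)
shortest-cost path #5: 8→7→10→1→5→9 push 4 @ unit cost 21 (adds 84)
total cost = 304

Minimum cost for 20 units: 304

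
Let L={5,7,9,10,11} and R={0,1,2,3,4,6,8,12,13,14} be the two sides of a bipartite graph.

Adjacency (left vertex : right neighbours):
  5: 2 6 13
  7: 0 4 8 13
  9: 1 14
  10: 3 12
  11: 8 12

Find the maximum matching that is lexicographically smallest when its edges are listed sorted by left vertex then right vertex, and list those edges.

|M| = 5 (so the lex-smallest maximum matching has 5 edges)
process left vertices in ascending order; for each, take the smallest-labelled available neighbour that still permits 5 edges overall, or leave it unmatched if none does
lex-smallest matching: {5-2, 7-0, 9-1, 10-3, 11-8}

Lex-smallest maximum matching: {(5,2), (7,0), (9,1), (10,3), (11,8)}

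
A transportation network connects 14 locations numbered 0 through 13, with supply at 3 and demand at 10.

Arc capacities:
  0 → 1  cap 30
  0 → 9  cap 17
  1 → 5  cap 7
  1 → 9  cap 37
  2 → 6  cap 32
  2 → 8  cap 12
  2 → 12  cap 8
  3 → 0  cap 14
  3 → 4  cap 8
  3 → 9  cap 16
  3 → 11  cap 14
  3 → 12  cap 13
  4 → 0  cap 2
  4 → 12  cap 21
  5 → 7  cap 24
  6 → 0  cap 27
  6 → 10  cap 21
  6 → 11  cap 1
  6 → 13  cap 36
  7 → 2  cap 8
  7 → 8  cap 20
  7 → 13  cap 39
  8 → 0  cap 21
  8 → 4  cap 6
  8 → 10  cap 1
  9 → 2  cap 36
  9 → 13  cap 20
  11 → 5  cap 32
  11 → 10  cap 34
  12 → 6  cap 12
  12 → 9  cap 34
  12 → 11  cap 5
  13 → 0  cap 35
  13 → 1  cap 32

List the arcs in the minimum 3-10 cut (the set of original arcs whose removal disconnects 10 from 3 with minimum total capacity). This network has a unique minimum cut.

augment #1: 3→11→10 push 14
augment #2: 3→12→6→10 push 12
augment #3: 3→12→11→10 push 1
augment #4: 3→4→12→11→10 push 4
augment #5: 3→9→2→6→10 push 9
augment #6: 3→9→2→8→10 push 1
augment #7: 3→9→2→6→11→10 push 1
max flow = 42; residual-reachable set from 3 gives S-side
cut edges (S→T): {(3,11), (6,10), (6,11), (8,10), (12,11)} total cap 42

Min-cut arcs: {(3,11), (6,10), (6,11), (8,10), (12,11)} (total capacity 42)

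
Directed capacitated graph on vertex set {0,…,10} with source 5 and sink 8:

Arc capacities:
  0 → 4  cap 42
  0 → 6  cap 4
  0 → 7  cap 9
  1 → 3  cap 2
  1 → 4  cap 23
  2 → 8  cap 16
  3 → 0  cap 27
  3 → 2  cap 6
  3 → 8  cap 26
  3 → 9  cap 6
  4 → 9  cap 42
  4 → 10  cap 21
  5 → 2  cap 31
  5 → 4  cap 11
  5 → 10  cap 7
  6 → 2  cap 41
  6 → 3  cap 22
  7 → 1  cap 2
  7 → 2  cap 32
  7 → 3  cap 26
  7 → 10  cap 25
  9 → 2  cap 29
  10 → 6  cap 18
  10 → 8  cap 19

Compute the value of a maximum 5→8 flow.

augment #1: 5→2→8 bottleneck 16, total now 16
augment #2: 5→10→8 bottleneck 7, total now 23
augment #3: 5→4→10→8 bottleneck 11, total now 34

Maximum flow value: 34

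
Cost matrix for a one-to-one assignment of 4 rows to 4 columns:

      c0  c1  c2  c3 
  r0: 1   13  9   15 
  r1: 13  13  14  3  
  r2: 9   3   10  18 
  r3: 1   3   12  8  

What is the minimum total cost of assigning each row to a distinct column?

Minimum assignment cost: 16

optimal assignment: row0→col2 (cost 9), row1→col3 (cost 3), row2→col1 (cost 3), row3→col0 (cost 1)
total = 9 + 3 + 3 + 1 = 16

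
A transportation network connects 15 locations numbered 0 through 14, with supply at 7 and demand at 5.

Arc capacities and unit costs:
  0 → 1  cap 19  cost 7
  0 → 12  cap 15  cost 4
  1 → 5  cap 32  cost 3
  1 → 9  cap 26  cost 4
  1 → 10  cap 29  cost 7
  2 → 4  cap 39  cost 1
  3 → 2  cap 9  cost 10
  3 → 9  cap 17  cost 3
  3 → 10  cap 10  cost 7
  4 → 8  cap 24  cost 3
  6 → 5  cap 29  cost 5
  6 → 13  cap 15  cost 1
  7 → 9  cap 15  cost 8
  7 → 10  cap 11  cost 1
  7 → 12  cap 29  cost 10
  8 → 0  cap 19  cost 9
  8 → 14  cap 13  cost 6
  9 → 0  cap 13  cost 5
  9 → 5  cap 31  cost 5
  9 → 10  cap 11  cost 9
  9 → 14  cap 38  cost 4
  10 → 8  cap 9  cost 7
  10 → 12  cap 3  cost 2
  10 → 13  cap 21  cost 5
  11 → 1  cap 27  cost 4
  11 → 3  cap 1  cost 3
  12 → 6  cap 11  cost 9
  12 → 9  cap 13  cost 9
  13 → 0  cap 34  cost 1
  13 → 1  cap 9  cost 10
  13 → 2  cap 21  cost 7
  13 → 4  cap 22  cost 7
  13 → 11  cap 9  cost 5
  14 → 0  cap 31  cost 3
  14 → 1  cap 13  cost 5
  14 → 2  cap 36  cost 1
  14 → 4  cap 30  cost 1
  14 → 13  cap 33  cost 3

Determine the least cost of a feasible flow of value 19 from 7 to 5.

shortest-cost path #1: 7→9→5 push 15 @ unit cost 13 (adds 195)
shortest-cost path #2: 7→10→13→0→1→5 push 4 @ unit cost 17 (adds 68)
total cost = 263

Minimum cost for 19 units: 263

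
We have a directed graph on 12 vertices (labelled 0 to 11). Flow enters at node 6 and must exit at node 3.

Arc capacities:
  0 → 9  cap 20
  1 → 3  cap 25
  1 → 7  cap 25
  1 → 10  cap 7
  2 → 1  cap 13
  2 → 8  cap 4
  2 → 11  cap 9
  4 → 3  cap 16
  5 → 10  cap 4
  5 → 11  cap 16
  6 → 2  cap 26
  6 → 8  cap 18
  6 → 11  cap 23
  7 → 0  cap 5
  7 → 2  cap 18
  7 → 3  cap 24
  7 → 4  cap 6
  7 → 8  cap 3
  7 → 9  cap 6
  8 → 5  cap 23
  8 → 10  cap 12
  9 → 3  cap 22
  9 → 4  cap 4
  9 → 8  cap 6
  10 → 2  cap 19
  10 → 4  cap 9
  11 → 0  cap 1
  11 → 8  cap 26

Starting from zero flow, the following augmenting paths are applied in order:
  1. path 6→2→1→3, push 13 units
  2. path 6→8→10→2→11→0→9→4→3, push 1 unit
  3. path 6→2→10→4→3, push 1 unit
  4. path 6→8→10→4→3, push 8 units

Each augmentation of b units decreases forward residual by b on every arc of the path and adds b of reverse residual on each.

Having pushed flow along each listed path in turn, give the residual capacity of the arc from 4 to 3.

after path 1 (6→2→1→3, push 13): res(4,3)=16
after path 2 (6→8→10→2→11→0→9→4→3, push 1): res(4,3)=15
after path 3 (6→2→10→4→3, push 1): res(4,3)=14
after path 4 (6→8→10→4→3, push 8): res(4,3)=6

Residual capacity of (4,3): 6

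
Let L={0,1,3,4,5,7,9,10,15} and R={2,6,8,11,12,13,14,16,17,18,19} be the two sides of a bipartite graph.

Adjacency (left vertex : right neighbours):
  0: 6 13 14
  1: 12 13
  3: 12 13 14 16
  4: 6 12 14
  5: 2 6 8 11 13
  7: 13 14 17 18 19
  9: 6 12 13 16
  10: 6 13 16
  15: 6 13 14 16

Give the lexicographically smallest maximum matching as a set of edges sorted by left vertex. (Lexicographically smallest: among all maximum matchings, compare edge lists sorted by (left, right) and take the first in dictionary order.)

Lex-smallest maximum matching: {(0,6), (1,12), (3,13), (4,14), (5,2), (7,17), (9,16)}

|M| = 7 (so the lex-smallest maximum matching has 7 edges)
process left vertices in ascending order; for each, take the smallest-labelled available neighbour that still permits 7 edges overall, or leave it unmatched if none does
lex-smallest matching: {0-6, 1-12, 3-13, 4-14, 5-2, 7-17, 9-16}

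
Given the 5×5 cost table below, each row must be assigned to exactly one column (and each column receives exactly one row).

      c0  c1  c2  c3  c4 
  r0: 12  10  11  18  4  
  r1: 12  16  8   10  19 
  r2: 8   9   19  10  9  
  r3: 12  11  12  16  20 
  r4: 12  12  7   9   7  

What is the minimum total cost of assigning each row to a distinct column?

Minimum assignment cost: 40

one of 2 optimal assignments: row0→col4 (cost 4), row1→col2 (cost 8), row2→col0 (cost 8), row3→col1 (cost 11), row4→col3 (cost 9)
total = 4 + 8 + 8 + 11 + 9 = 40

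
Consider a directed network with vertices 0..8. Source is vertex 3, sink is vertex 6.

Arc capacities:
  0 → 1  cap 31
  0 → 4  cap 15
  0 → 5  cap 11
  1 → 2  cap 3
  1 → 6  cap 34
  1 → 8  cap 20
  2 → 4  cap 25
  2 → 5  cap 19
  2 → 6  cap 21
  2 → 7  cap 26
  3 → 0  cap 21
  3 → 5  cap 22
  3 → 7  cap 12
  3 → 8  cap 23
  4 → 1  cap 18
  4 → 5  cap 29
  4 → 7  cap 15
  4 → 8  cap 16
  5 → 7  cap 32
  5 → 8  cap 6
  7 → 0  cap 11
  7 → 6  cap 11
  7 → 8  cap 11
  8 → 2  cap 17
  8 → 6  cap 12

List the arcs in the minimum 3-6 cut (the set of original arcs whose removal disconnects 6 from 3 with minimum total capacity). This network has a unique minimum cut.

augment #1: 3→7→6 push 11
augment #2: 3→8→6 push 12
augment #3: 3→0→1→6 push 21
augment #4: 3→8→2→6 push 11
augment #5: 3→5→8→2→6 push 6
augment #6: 3→7→0→1→6 push 1
augment #7: 3→5→7→0→1→6 push 9
augment #8: 3→5→7→0→4→1→6 push 1
max flow = 72; residual-reachable set from 3 gives S-side
cut edges (S→T): {(3,0), (7,0), (7,6), (8,2), (8,6)} total cap 72

Min-cut arcs: {(3,0), (7,0), (7,6), (8,2), (8,6)} (total capacity 72)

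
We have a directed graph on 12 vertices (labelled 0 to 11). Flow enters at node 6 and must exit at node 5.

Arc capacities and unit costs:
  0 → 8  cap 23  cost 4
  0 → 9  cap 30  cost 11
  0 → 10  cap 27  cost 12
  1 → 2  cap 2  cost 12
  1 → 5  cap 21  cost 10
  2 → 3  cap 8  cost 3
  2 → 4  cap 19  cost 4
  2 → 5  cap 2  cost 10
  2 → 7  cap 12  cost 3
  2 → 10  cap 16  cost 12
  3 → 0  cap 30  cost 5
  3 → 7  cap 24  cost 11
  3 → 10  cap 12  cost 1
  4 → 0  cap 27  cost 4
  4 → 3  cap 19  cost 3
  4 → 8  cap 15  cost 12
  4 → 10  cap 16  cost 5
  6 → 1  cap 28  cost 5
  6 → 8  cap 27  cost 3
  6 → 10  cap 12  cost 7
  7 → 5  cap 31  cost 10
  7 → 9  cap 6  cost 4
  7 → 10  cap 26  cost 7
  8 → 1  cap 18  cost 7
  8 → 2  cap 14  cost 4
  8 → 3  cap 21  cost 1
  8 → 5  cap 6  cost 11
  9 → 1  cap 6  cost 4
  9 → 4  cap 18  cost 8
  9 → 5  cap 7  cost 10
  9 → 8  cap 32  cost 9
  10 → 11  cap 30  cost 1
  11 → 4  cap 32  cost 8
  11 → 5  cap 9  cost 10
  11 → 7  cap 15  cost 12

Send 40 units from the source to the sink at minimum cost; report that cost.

shortest-cost path #1: 6→8→5 push 6 @ unit cost 14 (adds 84)
shortest-cost path #2: 6→1→5 push 21 @ unit cost 15 (adds 315)
shortest-cost path #3: 6→8→3→10→11→5 push 9 @ unit cost 16 (adds 144)
shortest-cost path #4: 6→8→2→5 push 2 @ unit cost 17 (adds 34)
shortest-cost path #5: 6→8→2→7→5 push 2 @ unit cost 20 (adds 40)
total cost = 617

Minimum cost for 40 units: 617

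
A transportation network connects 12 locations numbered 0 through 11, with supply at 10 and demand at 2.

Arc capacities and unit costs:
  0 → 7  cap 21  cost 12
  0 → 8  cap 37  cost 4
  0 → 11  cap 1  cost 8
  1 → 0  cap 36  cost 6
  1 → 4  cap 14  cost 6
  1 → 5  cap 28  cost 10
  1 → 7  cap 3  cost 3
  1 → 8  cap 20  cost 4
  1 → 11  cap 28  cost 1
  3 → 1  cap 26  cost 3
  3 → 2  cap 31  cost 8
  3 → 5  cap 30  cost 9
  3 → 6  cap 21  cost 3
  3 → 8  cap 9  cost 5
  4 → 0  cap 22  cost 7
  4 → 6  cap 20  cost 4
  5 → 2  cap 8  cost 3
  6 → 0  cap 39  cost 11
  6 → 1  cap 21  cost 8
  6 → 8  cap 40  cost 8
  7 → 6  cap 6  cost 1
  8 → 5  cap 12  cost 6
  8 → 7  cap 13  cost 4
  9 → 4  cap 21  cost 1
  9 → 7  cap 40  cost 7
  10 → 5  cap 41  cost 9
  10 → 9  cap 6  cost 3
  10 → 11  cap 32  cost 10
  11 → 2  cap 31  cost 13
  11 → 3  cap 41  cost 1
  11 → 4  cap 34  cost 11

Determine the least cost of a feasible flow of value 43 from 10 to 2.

Minimum cost for 43 units: 798

shortest-cost path #1: 10→5→2 push 8 @ unit cost 12 (adds 96)
shortest-cost path #2: 10→11→3→2 push 31 @ unit cost 19 (adds 589)
shortest-cost path #3: 10→11→2 push 1 @ unit cost 23 (adds 23)
shortest-cost path #4: 10→9→4→6→1→11→2 push 3 @ unit cost 30 (adds 90)
total cost = 798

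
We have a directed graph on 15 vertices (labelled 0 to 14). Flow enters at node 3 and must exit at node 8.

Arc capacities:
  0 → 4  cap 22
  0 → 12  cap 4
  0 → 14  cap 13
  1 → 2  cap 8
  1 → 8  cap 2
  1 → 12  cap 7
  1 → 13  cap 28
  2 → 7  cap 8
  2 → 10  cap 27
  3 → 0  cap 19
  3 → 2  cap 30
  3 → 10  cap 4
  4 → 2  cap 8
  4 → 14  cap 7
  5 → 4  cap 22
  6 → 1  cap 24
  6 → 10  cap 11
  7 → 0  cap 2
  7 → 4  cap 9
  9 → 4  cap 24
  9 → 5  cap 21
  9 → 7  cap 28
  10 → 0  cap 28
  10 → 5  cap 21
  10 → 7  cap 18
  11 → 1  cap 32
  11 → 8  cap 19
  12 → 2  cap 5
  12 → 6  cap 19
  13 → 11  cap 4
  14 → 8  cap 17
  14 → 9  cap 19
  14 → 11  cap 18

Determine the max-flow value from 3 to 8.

augment #1: 3→0→14→8 bottleneck 13, total now 13
augment #2: 3→0→4→14→8 bottleneck 4, total now 17
augment #3: 3→0→4→14→11→8 bottleneck 2, total now 19
augment #4: 3→2→7→4→14→11→8 bottleneck 1, total now 20
augment #5: 3→10→0→12→6→1→8 bottleneck 2, total now 22
augment #6: 3→10→0→12→6→1→13→11→8 bottleneck 2, total now 24

Maximum flow value: 24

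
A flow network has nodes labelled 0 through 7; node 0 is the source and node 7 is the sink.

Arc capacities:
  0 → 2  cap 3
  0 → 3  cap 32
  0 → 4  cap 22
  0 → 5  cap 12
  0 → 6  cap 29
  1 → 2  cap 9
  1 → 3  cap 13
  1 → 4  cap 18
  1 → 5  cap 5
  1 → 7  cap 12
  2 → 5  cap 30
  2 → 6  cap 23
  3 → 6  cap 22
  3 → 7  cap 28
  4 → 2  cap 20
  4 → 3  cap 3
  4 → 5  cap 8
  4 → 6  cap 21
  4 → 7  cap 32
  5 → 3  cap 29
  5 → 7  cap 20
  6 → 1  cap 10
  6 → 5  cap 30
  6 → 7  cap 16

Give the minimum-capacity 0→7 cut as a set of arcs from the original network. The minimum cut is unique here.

Min-cut arcs: {(0,4), (3,7), (5,7), (6,1), (6,7)} (total capacity 96)

augment #1: 0→3→7 push 28
augment #2: 0→4→7 push 22
augment #3: 0→5→7 push 12
augment #4: 0→6→7 push 16
augment #5: 0→2→5→7 push 3
augment #6: 0→6→1→7 push 10
augment #7: 0→6→5→7 push 3
augment #8: 0→3→6→5→7 push 2
max flow = 96; residual-reachable set from 0 gives S-side
cut edges (S→T): {(0,4), (3,7), (5,7), (6,1), (6,7)} total cap 96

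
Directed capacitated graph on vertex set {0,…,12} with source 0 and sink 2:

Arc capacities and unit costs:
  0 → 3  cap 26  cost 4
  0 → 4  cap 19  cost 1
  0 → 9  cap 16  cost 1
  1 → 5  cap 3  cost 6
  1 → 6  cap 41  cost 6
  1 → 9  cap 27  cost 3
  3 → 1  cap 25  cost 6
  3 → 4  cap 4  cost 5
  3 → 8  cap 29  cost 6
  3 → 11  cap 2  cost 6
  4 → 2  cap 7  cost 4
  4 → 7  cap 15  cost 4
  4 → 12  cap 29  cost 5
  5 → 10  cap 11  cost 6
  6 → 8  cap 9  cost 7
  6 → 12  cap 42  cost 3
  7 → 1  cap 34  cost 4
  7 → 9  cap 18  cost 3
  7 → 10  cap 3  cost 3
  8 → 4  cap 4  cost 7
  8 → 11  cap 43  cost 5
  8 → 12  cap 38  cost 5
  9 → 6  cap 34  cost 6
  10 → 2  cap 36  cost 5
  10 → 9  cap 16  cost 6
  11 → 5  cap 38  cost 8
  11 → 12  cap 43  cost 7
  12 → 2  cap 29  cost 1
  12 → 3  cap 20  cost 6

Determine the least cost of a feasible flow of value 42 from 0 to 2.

Minimum cost for 42 units: 454

shortest-cost path #1: 0→4→2 push 7 @ unit cost 5 (adds 35)
shortest-cost path #2: 0→4→12→2 push 12 @ unit cost 7 (adds 84)
shortest-cost path #3: 0→9→6→12→2 push 16 @ unit cost 11 (adds 176)
shortest-cost path #4: 0→3→4→12→2 push 1 @ unit cost 15 (adds 15)
shortest-cost path #5: 0→3→4→7→10→2 push 3 @ unit cost 21 (adds 63)
shortest-cost path #6: 0→3→1→5→10→2 push 3 @ unit cost 27 (adds 81)
total cost = 454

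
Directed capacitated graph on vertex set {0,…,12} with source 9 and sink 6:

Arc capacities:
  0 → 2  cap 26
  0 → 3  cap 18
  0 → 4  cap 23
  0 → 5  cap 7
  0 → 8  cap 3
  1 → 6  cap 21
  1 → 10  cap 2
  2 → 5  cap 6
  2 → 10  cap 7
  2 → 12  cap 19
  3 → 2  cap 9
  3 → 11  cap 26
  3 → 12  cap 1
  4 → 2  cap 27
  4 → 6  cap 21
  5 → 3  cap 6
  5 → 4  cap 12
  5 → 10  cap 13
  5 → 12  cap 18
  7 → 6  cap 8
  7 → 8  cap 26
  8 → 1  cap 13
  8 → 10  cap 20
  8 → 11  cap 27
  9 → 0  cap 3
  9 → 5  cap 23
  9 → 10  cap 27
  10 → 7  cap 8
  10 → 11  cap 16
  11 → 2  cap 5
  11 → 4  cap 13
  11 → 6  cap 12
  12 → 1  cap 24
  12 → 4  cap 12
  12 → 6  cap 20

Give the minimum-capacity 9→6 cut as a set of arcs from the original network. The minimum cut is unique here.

Min-cut arcs: {(9,0), (9,5), (10,7), (10,11)} (total capacity 50)

augment #1: 9→0→4→6 push 3
augment #2: 9→5→4→6 push 12
augment #3: 9→5→12→6 push 11
augment #4: 9→10→7→6 push 8
augment #5: 9→10→11→6 push 12
augment #6: 9→10→11→4→6 push 4
max flow = 50; residual-reachable set from 9 gives S-side
cut edges (S→T): {(9,0), (9,5), (10,7), (10,11)} total cap 50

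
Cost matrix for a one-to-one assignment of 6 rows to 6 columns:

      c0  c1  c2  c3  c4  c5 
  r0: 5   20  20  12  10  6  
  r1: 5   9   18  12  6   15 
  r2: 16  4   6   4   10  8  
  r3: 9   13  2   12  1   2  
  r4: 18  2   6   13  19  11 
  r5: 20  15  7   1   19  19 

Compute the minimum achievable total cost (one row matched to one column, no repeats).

Minimum assignment cost: 21

optimal assignment: row0→col5 (cost 6), row1→col0 (cost 5), row2→col2 (cost 6), row3→col4 (cost 1), row4→col1 (cost 2), row5→col3 (cost 1)
total = 6 + 5 + 6 + 1 + 2 + 1 = 21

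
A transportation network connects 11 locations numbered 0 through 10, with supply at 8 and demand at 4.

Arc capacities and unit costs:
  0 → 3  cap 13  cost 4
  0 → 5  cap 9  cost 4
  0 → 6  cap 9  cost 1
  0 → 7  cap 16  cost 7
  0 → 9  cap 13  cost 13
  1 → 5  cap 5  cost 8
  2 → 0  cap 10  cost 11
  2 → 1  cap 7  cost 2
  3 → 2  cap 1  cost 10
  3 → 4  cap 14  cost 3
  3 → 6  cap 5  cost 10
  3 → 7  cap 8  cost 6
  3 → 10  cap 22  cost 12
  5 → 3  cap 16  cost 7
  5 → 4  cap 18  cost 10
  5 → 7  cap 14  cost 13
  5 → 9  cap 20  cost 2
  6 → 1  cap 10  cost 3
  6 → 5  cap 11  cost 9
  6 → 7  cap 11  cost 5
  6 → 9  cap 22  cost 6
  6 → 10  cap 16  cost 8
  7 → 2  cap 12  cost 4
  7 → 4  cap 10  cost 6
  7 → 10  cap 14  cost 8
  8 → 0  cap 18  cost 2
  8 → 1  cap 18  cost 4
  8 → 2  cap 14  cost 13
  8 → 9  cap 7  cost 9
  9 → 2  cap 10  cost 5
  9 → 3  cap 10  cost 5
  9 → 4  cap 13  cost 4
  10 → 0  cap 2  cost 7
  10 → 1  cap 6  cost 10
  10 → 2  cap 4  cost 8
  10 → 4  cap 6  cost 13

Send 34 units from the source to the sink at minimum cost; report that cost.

shortest-cost path #1: 8→0→3→4 push 13 @ unit cost 9 (adds 117)
shortest-cost path #2: 8→0→5→9→4 push 5 @ unit cost 12 (adds 60)
shortest-cost path #3: 8→9→4 push 7 @ unit cost 13 (adds 91)
shortest-cost path #4: 8→1→5→9→4 push 1 @ unit cost 18 (adds 18)
shortest-cost path #5: 8→1→5→0→6→7→4 push 4 @ unit cost 20 (adds 80)
shortest-cost path #6: 8→2→0→6→7→4 push 4 @ unit cost 36 (adds 144)
total cost = 510

Minimum cost for 34 units: 510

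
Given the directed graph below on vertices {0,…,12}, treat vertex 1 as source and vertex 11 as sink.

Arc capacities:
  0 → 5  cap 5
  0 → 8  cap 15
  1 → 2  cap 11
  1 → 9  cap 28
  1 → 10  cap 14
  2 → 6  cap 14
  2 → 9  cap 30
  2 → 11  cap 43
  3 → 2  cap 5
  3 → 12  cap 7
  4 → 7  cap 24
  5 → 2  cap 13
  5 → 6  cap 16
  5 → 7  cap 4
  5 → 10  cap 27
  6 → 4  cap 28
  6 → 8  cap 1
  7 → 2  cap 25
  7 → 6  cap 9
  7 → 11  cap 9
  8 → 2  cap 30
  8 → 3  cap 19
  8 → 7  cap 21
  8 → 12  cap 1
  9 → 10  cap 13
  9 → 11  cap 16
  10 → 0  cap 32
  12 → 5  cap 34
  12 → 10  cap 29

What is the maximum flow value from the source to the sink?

Maximum flow value: 47

augment #1: 1→2→11 bottleneck 11, total now 11
augment #2: 1→9→11 bottleneck 16, total now 27
augment #3: 1→10→0→5→2→11 bottleneck 5, total now 32
augment #4: 1→10→0→8→2→11 bottleneck 9, total now 41
augment #5: 1→9→10→0→8→2→11 bottleneck 6, total now 47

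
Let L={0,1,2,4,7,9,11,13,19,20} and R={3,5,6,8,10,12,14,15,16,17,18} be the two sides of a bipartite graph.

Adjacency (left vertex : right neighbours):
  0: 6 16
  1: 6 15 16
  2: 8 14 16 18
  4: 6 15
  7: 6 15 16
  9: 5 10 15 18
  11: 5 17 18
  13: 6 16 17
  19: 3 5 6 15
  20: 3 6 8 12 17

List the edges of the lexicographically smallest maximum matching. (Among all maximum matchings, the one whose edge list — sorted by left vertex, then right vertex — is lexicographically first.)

Lex-smallest maximum matching: {(0,6), (1,15), (2,8), (7,16), (9,5), (11,18), (13,17), (19,3), (20,12)}

|M| = 9 (so the lex-smallest maximum matching has 9 edges)
process left vertices in ascending order; for each, take the smallest-labelled available neighbour that still permits 9 edges overall, or leave it unmatched if none does
lex-smallest matching: {0-6, 1-15, 2-8, 7-16, 9-5, 11-18, 13-17, 19-3, 20-12}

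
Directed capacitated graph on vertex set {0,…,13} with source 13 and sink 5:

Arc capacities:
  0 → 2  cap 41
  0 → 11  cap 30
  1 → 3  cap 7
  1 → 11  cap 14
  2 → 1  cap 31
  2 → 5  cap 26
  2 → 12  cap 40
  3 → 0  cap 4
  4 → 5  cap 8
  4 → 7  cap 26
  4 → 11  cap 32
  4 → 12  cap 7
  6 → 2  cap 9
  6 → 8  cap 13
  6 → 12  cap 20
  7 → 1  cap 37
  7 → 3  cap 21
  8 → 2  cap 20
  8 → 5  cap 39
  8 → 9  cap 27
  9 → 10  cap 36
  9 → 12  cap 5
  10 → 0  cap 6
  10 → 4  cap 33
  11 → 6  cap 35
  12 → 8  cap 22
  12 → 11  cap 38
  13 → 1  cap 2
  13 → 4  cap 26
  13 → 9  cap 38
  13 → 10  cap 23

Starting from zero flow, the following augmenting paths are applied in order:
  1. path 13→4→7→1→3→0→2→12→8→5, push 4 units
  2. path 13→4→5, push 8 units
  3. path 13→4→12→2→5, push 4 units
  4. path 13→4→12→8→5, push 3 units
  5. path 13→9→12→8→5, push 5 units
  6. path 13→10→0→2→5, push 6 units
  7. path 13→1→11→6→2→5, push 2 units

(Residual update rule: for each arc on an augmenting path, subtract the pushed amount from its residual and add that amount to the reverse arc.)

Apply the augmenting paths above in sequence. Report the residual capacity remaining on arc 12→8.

after path 1 (13→4→7→1→3→0→2→12→8→5, push 4): res(12,8)=18
after path 2 (13→4→5, push 8): res(12,8)=18
after path 3 (13→4→12→2→5, push 4): res(12,8)=18
after path 4 (13→4→12→8→5, push 3): res(12,8)=15
after path 5 (13→9→12→8→5, push 5): res(12,8)=10
after path 6 (13→10→0→2→5, push 6): res(12,8)=10
after path 7 (13→1→11→6→2→5, push 2): res(12,8)=10

Residual capacity of (12,8): 10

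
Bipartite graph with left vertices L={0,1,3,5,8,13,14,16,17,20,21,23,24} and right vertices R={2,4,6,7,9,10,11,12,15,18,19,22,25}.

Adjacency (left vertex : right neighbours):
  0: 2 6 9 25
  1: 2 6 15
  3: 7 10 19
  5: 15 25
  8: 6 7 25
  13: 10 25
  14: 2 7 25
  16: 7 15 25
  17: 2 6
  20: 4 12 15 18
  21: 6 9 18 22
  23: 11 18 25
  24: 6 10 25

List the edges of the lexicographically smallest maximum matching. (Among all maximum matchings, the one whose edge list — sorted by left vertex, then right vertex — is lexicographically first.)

Lex-smallest maximum matching: {(0,9), (1,2), (3,19), (5,15), (8,6), (13,10), (14,7), (16,25), (20,4), (21,18), (23,11)}

|M| = 11 (so the lex-smallest maximum matching has 11 edges)
process left vertices in ascending order; for each, take the smallest-labelled available neighbour that still permits 11 edges overall, or leave it unmatched if none does
lex-smallest matching: {0-9, 1-2, 3-19, 5-15, 8-6, 13-10, 14-7, 16-25, 20-4, 21-18, 23-11}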